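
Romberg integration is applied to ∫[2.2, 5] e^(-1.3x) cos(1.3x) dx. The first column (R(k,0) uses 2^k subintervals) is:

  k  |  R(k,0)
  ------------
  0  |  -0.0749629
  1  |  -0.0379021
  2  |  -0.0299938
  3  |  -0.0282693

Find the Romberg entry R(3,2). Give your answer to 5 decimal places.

-0.02772

Richardson extrapolation on the trapezoidal column (denominator 4−1=3):
R(2,1) = -0.0299938 + (-0.0299938 − (-0.0379021))/3 = -0.0273577
R(3,1) = -0.0282693 + (-0.0282693 − (-0.0299938))/3 = -0.0276945
R(3,2) = (16·(-0.0276945) − (-0.0273577)) / 15 = -0.0277170
(Column j=1 coincides with Simpson's rule on the same nodes.)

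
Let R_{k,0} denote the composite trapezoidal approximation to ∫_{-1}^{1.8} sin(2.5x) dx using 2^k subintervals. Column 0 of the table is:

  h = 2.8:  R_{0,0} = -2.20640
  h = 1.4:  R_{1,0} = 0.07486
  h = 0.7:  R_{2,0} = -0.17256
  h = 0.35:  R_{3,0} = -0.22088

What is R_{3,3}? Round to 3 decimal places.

-0.234

Richardson extrapolation on the trapezoidal column (denominator 4−1=3):
R_{1,1} = (4·0.07486 − (-2.20640)) / 3 = 0.83528
R_{2,1} = -0.17256 + (-0.17256 − 0.07486)/3 = -0.25503
R_{3,1} = (4·(-0.22088) − (-0.17256)) / 3 = -0.23699
R_{2,2} = -0.25503 + (-0.25503 − 0.83528)/15 = -0.32772
R_{3,2} = (16·(-0.23699) − (-0.25503)) / 15 = -0.23579
R_{3,3} = -0.23579 + (-0.23579 − (-0.32772))/63 = -0.23433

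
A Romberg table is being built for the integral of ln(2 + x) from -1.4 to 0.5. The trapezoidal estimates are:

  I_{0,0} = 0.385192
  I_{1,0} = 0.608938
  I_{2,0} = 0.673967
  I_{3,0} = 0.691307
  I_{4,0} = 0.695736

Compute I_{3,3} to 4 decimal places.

I_{1,1} = (4·0.608938 − 0.385192) / 3 = 0.683520
I_{2,1} = (4·0.673967 − 0.608938) / 3 = 0.695643
I_{3,1} = 0.691307 + (0.691307 − 0.673967)/3 = 0.697087
I_{2,2} = 0.695643 + (0.695643 − 0.683520)/15 = 0.696451
I_{3,2} = (16·0.697087 − 0.695643) / 15 = 0.697183
I_{3,3} = (64·0.697183 − 0.696451) / 63 = 0.697195

0.6972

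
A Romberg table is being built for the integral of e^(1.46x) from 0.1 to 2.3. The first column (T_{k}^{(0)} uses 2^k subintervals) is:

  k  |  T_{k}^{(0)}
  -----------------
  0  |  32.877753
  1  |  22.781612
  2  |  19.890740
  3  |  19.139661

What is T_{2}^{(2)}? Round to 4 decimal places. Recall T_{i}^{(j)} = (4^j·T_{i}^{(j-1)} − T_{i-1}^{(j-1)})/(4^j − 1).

18.8945

Richardson extrapolation on the trapezoidal column (denominator 4−1=3):
T_{1}^{(1)} = (4·22.781612 − 32.877753) / 3 = 19.416232
T_{2}^{(1)} = 19.890740 + (19.890740 − 22.781612)/3 = 18.927116
T_{2}^{(2)} = 18.927116 + (18.927116 − 19.416232)/15 = 18.894508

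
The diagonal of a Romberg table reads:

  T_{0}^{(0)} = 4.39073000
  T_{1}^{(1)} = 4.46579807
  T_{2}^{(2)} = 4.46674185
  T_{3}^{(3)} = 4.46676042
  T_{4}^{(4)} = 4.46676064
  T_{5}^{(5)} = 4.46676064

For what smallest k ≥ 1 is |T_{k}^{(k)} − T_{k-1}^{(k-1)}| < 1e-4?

|T_{1}^{(1)} − T_{0}^{(0)}| = 0.07506807 ≥ 1e-4
|T_{2}^{(2)} − T_{1}^{(1)}| = 0.00094378 ≥ 1e-4
|T_{3}^{(3)} − T_{2}^{(2)}| = 0.00001857 < 1e-4

k = 3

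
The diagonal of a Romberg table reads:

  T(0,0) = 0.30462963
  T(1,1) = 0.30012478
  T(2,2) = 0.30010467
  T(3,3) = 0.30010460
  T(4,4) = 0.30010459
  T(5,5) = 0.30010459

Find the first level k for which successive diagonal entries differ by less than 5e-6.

|T(1,1) − T(0,0)| = 0.00450485 ≥ 5e-6
|T(2,2) − T(1,1)| = 0.00002011 ≥ 5e-6
|T(3,3) − T(2,2)| = 0.00000007 < 5e-6

k = 3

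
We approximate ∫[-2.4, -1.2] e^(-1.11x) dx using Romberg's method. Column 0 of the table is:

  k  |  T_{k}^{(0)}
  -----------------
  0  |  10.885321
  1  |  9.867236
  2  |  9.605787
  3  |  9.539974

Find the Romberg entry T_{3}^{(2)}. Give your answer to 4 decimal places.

9.5180

T_{2}^{(1)} = 9.605787 + (9.605787 − 9.867236)/3 = 9.518637
T_{3}^{(1)} = 9.539974 + (9.539974 − 9.605787)/3 = 9.518036
T_{3}^{(2)} = 9.518036 + (9.518036 − 9.518637)/15 = 9.517996
(Column j=1 coincides with Simpson's rule on the same nodes.)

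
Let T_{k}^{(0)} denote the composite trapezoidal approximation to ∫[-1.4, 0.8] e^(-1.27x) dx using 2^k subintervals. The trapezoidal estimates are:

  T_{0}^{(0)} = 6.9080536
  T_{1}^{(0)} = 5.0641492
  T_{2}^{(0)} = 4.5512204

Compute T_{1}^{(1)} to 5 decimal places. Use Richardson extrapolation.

Richardson extrapolation on the trapezoidal column (denominator 4−1=3):
T_{1}^{(1)} = 5.0641492 + (5.0641492 − 6.9080536)/3 = 4.4495144

4.44951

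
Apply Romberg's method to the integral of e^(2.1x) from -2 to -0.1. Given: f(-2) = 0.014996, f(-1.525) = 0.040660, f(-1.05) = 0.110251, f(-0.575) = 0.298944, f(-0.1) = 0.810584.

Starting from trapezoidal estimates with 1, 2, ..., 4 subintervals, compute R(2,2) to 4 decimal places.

R(0,0) (trapezoid, 1 panel, h=1.9000): 0.784301
R(1,0) (trapezoid, 2 panels, h=0.9500): 0.496889
R(2,0) (trapezoid, 4 panels, h=0.4750): 0.409756
R(1,1) = 0.496889 + (0.496889 − 0.784301)/3 = 0.401085
R(2,1) = 0.409756 + (0.409756 − 0.496889)/3 = 0.380712
R(2,2) = 0.380712 + (0.380712 − 0.401085)/15 = 0.379354

0.3794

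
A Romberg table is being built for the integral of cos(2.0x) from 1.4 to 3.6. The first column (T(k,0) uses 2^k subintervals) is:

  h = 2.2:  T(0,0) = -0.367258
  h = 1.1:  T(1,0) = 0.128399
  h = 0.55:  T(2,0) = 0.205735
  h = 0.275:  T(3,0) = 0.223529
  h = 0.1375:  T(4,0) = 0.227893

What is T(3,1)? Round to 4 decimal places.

T(3,1) = (4·0.223529 − 0.205735) / 3 = 0.229460

0.2295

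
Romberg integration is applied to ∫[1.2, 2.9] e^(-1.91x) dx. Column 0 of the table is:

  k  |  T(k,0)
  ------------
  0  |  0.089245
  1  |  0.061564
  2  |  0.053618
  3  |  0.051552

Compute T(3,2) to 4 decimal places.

Richardson extrapolation on the trapezoidal column (denominator 4−1=3):
T(2,1) = (4·0.053618 − 0.061564) / 3 = 0.050969
T(3,1) = 0.051552 + (0.051552 − 0.053618)/3 = 0.050863
T(3,2) = (16·0.050863 − 0.050969) / 15 = 0.050856

0.0509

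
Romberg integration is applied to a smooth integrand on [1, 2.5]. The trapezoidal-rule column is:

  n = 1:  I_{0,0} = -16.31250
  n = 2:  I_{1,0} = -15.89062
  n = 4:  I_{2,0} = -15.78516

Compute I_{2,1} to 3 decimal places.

-15.750

Richardson extrapolation on the trapezoidal column (denominator 4−1=3):
I_{2,1} = -15.78516 + (-15.78516 − (-15.89062))/3 = -15.75001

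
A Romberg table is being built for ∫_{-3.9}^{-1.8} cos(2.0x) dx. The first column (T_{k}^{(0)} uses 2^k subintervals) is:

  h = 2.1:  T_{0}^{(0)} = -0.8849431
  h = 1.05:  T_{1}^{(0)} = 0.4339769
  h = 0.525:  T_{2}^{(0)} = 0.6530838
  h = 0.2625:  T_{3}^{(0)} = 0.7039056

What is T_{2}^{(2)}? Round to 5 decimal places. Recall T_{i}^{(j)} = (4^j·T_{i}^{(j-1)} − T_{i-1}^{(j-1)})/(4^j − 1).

0.71629

Richardson extrapolation on the trapezoidal column (denominator 4−1=3):
T_{1}^{(1)} = (4·0.4339769 − (-0.8849431)) / 3 = 0.8736169
T_{2}^{(1)} = 0.6530838 + (0.6530838 − 0.4339769)/3 = 0.7261194
T_{2}^{(2)} = (16·0.7261194 − 0.8736169) / 15 = 0.7162862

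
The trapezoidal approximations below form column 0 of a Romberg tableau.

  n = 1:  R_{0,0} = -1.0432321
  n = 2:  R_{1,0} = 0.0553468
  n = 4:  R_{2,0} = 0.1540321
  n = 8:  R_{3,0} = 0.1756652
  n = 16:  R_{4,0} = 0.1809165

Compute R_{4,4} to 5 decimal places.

Richardson extrapolation on the trapezoidal column (denominator 4−1=3):
R_{1,1} = 0.0553468 + (0.0553468 − (-1.0432321))/3 = 0.4215398
R_{2,1} = (4·0.1540321 − 0.0553468) / 3 = 0.1869272
R_{3,1} = 0.1756652 + (0.1756652 − 0.1540321)/3 = 0.1828762
R_{4,1} = 0.1809165 + (0.1809165 − 0.1756652)/3 = 0.1826669
R_{2,2} = 0.1869272 + (0.1869272 − 0.4215398)/15 = 0.1712864
R_{3,2} = 0.1828762 + (0.1828762 − 0.1869272)/15 = 0.1826061
R_{4,2} = 0.1826669 + (0.1826669 − 0.1828762)/15 = 0.1826529
R_{3,3} = 0.1826061 + (0.1826061 − 0.1712864)/63 = 0.1827858
R_{4,3} = 0.1826529 + (0.1826529 − 0.1826061)/63 = 0.1826536
R_{4,4} = 0.1826536 + (0.1826536 − 0.1827858)/255 = 0.1826531

0.18265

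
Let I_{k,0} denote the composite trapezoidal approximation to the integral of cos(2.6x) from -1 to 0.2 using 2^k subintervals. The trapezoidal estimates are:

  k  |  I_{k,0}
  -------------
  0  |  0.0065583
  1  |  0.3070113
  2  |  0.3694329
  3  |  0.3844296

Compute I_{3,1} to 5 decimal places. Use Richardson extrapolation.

0.38943

Richardson extrapolation on the trapezoidal column (denominator 4−1=3):
I_{3,1} = (4·0.3844296 − 0.3694329) / 3 = 0.3894285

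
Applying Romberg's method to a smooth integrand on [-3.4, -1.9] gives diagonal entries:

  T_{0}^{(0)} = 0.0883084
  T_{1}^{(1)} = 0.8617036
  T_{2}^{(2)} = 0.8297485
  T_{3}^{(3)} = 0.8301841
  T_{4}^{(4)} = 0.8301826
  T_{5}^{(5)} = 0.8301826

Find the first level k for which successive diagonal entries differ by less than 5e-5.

|T_{1}^{(1)} − T_{0}^{(0)}| = 0.7733952 ≥ 5e-5
|T_{2}^{(2)} − T_{1}^{(1)}| = 0.0319551 ≥ 5e-5
|T_{3}^{(3)} − T_{2}^{(2)}| = 0.0004356 ≥ 5e-5
|T_{4}^{(4)} − T_{3}^{(3)}| = 0.0000015 < 5e-5

k = 4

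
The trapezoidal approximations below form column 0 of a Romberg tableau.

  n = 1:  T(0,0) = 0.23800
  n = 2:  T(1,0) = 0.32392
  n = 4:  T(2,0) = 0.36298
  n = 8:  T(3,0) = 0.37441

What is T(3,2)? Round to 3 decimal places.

T(2,1) = (4·0.36298 − 0.32392) / 3 = 0.37600
T(3,1) = 0.37441 + (0.37441 − 0.36298)/3 = 0.37822
T(3,2) = 0.37822 + (0.37822 − 0.37600)/15 = 0.37837
(Column j=1 coincides with Simpson's rule on the same nodes.)

0.378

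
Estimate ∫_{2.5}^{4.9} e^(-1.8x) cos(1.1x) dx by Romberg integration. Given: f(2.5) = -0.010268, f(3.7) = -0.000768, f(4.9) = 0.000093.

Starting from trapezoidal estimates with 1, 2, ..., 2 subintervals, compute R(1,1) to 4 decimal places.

-0.0053

R(0,0) (trapezoid, 1 panel, h=2.4000): -0.012210
R(1,0) (trapezoid, 2 panels, h=1.2000): -0.007027
R(1,1) = -0.007027 + (-0.007027 − (-0.012210))/3 = -0.005299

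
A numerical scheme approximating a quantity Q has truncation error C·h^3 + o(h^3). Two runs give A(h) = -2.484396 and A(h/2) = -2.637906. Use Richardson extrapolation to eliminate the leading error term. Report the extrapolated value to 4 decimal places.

-2.6598

The leading error scales as h^3; refining by a factor of 2 reduces it by 2^3 = 8.
Extrapolated value = (8·A(h/2) − A(h)) / (8 − 1)
= (8·(-2.637906) − (-2.484396)) / 7
= -18.618852 / 7 = -2.659836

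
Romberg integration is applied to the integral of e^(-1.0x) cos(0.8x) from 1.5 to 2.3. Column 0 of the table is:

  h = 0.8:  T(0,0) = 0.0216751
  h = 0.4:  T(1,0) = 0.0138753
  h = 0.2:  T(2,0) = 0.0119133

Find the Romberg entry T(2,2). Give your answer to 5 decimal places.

0.01126

Richardson extrapolation on the trapezoidal column (denominator 4−1=3):
T(1,1) = 0.0138753 + (0.0138753 − 0.0216751)/3 = 0.0112754
T(2,1) = 0.0119133 + (0.0119133 − 0.0138753)/3 = 0.0112593
T(2,2) = (16·0.0112593 − 0.0112754) / 15 = 0.0112582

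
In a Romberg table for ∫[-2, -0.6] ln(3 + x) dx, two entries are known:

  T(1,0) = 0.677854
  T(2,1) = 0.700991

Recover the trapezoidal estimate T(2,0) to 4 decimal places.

From T(2,1) = (4·T(2,0) − T(1,0))/3, solve for T(2,0):
4·T(2,0) = 3·0.700991 + 0.677854 = 2.780827
T(2,0) = 0.695207

0.6952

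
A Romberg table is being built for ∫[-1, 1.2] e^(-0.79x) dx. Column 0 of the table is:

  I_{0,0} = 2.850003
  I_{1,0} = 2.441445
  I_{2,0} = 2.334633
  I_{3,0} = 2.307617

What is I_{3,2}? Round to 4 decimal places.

I_{2,1} = 2.334633 + (2.334633 − 2.441445)/3 = 2.299029
I_{3,1} = (4·2.307617 − 2.334633) / 3 = 2.298612
I_{3,2} = (16·2.298612 − 2.299029) / 15 = 2.298584

2.2986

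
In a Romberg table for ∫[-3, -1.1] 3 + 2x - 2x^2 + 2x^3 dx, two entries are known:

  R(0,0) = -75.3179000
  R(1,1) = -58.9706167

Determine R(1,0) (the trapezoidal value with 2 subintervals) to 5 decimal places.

From R(1,1) = (4·R(1,0) − R(0,0))/3, solve for R(1,0):
4·R(1,0) = 3·(-58.9706167) + (-75.3179000) = -252.2297501
R(1,0) = -63.0574375

-63.05744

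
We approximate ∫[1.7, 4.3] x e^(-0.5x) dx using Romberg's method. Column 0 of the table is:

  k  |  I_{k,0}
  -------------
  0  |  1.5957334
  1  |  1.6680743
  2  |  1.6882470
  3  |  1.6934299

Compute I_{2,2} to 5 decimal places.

I_{1,1} = 1.6680743 + (1.6680743 − 1.5957334)/3 = 1.6921879
I_{2,1} = (4·1.6882470 − 1.6680743) / 3 = 1.6949712
I_{2,2} = (16·1.6949712 − 1.6921879) / 15 = 1.6951568

1.69516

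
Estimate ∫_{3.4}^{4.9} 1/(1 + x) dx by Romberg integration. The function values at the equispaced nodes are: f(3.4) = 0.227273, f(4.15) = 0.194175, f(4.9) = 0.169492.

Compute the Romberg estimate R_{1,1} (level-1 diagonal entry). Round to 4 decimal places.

R_{0,0} (trapezoid, 1 panel, h=1.5000): 0.297574
R_{1,0} (trapezoid, 2 panels, h=0.7500): 0.294418
R_{1,1} = 0.294418 + (0.294418 − 0.297574)/3 = 0.293366

0.2934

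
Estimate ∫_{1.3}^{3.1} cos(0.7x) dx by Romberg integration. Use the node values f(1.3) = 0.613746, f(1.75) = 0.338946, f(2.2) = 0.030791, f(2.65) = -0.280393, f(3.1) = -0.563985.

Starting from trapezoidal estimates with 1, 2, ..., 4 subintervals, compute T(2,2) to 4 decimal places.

T(0,0) (trapezoid, 1 panel, h=1.8000): 0.044785
T(1,0) (trapezoid, 2 panels, h=0.9000): 0.050104
T(2,0) (trapezoid, 4 panels, h=0.4500): 0.051401
T(1,1) = 0.050104 + (0.050104 − 0.044785)/3 = 0.051877
T(2,1) = 0.051401 + (0.051401 − 0.050104)/3 = 0.051833
T(2,2) = 0.051833 + (0.051833 − 0.051877)/15 = 0.051830

0.0518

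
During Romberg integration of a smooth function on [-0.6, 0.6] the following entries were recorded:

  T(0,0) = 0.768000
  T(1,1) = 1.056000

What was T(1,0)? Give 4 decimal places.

From T(1,1) = (4·T(1,0) − T(0,0))/3, solve for T(1,0):
4·T(1,0) = 3·1.056000 + 0.768000 = 3.936000
T(1,0) = 0.984000

0.9840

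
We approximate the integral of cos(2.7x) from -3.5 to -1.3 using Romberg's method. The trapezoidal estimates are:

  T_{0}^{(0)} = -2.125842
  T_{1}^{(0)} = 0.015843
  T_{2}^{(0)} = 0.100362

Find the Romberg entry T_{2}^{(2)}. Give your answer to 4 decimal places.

T_{1}^{(1)} = (4·0.015843 − (-2.125842)) / 3 = 0.729738
T_{2}^{(1)} = (4·0.100362 − 0.015843) / 3 = 0.128535
T_{2}^{(2)} = (16·0.128535 − 0.729738) / 15 = 0.088455
(Column j=1 coincides with Simpson's rule on the same nodes.)

0.0885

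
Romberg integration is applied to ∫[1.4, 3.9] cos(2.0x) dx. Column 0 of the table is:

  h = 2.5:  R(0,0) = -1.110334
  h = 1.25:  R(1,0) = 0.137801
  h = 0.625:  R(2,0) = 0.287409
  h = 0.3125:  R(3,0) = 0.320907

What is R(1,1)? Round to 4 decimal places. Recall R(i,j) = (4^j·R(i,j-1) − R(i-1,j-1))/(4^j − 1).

Richardson extrapolation on the trapezoidal column (denominator 4−1=3):
R(1,1) = 0.137801 + (0.137801 − (-1.110334))/3 = 0.553846
(Column j=1 coincides with Simpson's rule on the same nodes.)

0.5538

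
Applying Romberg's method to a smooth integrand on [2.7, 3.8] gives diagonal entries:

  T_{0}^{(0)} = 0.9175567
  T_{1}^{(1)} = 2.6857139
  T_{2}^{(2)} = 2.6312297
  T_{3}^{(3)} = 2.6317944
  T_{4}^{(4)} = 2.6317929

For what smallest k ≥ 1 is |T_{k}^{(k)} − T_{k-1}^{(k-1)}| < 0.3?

|T_{1}^{(1)} − T_{0}^{(0)}| = 1.7681572 ≥ 0.3
|T_{2}^{(2)} − T_{1}^{(1)}| = 0.0544842 < 0.3

k = 2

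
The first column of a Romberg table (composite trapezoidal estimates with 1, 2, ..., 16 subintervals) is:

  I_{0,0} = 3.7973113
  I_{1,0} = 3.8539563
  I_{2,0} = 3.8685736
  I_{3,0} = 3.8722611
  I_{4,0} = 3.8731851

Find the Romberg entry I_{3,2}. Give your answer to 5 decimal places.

3.87349

I_{2,1} = 3.8685736 + (3.8685736 − 3.8539563)/3 = 3.8734460
I_{3,1} = (4·3.8722611 − 3.8685736) / 3 = 3.8734903
I_{3,2} = (16·3.8734903 − 3.8734460) / 15 = 3.8734933
(Column j=1 coincides with Simpson's rule on the same nodes.)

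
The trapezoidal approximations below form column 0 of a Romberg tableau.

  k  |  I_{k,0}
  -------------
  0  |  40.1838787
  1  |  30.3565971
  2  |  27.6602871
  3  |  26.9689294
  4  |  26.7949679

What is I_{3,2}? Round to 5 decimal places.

26.73694

I_{2,1} = 27.6602871 + (27.6602871 − 30.3565971)/3 = 26.7615171
I_{3,1} = 26.9689294 + (26.9689294 − 27.6602871)/3 = 26.7384768
I_{3,2} = (16·26.7384768 − 26.7615171) / 15 = 26.7369408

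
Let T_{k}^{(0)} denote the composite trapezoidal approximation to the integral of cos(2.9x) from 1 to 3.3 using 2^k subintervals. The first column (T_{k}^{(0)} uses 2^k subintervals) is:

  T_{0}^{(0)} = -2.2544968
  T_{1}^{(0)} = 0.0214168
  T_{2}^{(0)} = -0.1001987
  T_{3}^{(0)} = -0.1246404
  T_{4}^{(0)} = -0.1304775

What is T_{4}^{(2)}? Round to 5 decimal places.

-0.13240

Richardson extrapolation on the trapezoidal column (denominator 4−1=3):
T_{3}^{(1)} = (4·(-0.1246404) − (-0.1001987)) / 3 = -0.1327876
T_{4}^{(1)} = (4·(-0.1304775) − (-0.1246404)) / 3 = -0.1324232
T_{4}^{(2)} = (16·(-0.1324232) − (-0.1327876)) / 15 = -0.1323989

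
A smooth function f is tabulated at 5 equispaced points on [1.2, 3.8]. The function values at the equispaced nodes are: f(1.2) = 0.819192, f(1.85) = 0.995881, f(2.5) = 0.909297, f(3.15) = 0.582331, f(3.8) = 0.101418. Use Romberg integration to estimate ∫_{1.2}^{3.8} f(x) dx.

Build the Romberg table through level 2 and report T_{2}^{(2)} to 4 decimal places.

T_{0}^{(0)} (trapezoid, 1 panel, h=2.6000): 1.196793
T_{1}^{(0)} (trapezoid, 2 panels, h=1.3000): 1.780483
T_{2}^{(0)} (trapezoid, 4 panels, h=0.6500): 1.916079
T_{1}^{(1)} = 1.780483 + (1.780483 − 1.196793)/3 = 1.975046
T_{2}^{(1)} = 1.916079 + (1.916079 − 1.780483)/3 = 1.961278
T_{2}^{(2)} = 1.961278 + (1.961278 − 1.975046)/15 = 1.960360

1.9604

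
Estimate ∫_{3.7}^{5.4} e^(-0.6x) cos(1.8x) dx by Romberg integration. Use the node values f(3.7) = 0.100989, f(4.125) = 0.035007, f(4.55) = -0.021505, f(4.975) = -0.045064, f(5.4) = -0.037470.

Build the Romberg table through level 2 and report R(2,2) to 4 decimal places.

R(0,0) (trapezoid, 1 panel, h=1.7000): 0.053991
R(1,0) (trapezoid, 2 panels, h=0.8500): 0.008716
R(2,0) (trapezoid, 4 panels, h=0.4250): 0.000084
R(1,1) = 0.008716 + (0.008716 − 0.053991)/3 = -0.006376
R(2,1) = 0.000084 + (0.000084 − 0.008716)/3 = -0.002793
R(2,2) = -0.002793 + (-0.002793 − (-0.006376))/15 = -0.002554

-0.0026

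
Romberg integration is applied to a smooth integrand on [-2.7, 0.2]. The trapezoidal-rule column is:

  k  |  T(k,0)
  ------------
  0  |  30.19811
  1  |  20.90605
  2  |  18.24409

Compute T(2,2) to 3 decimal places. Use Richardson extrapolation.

Richardson extrapolation on the trapezoidal column (denominator 4−1=3):
T(1,1) = 20.90605 + (20.90605 − 30.19811)/3 = 17.80870
T(2,1) = 18.24409 + (18.24409 − 20.90605)/3 = 17.35677
T(2,2) = 17.35677 + (17.35677 − 17.80870)/15 = 17.32664

17.327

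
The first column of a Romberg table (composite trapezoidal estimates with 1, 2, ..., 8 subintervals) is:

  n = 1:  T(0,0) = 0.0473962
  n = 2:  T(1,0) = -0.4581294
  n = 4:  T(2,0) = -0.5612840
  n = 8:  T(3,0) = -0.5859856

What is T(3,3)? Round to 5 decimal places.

-0.59413

T(1,1) = (4·(-0.4581294) − 0.0473962) / 3 = -0.6266379
T(2,1) = (4·(-0.5612840) − (-0.4581294)) / 3 = -0.5956689
T(3,1) = -0.5859856 + (-0.5859856 − (-0.5612840))/3 = -0.5942195
T(2,2) = -0.5956689 + (-0.5956689 − (-0.6266379))/15 = -0.5936043
T(3,2) = -0.5942195 + (-0.5942195 − (-0.5956689))/15 = -0.5941229
T(3,3) = -0.5941229 + (-0.5941229 − (-0.5936043))/63 = -0.5941311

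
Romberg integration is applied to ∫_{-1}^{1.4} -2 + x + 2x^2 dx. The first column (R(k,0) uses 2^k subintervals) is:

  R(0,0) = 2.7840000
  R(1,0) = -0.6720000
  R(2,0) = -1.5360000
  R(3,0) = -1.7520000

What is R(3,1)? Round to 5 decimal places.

-1.82400

R(3,1) = (4·(-1.7520000) − (-1.5360000)) / 3 = -1.8240000
(Column j=1 coincides with Simpson's rule on the same nodes.)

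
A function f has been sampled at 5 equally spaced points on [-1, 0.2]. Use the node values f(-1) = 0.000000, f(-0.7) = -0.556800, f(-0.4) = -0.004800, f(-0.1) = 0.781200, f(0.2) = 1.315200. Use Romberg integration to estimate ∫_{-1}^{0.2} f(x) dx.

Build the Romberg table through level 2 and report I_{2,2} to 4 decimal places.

I_{0,0} (trapezoid, 1 panel, h=1.2000): 0.789120
I_{1,0} (trapezoid, 2 panels, h=0.6000): 0.391680
I_{2,0} (trapezoid, 4 panels, h=0.3000): 0.263160
I_{1,1} = 0.391680 + (0.391680 − 0.789120)/3 = 0.259200
I_{2,1} = 0.263160 + (0.263160 − 0.391680)/3 = 0.220320
I_{2,2} = 0.220320 + (0.220320 − 0.259200)/15 = 0.217728

0.2177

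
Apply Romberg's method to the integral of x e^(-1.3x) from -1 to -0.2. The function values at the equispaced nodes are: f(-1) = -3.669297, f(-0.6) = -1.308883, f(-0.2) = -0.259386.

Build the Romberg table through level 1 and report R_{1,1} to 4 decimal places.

R_{0,0} (trapezoid, 1 panel, h=0.8000): -1.571473
R_{1,0} (trapezoid, 2 panels, h=0.4000): -1.309290
R_{1,1} = -1.309290 + (-1.309290 − (-1.571473))/3 = -1.221896

-1.2219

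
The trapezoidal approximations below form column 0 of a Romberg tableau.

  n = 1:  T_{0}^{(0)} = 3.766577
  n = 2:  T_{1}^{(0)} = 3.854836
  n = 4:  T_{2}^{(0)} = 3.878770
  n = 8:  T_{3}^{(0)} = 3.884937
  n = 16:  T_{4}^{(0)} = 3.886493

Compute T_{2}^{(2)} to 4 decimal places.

3.8869

Richardson extrapolation on the trapezoidal column (denominator 4−1=3):
T_{1}^{(1)} = 3.854836 + (3.854836 − 3.766577)/3 = 3.884256
T_{2}^{(1)} = 3.878770 + (3.878770 − 3.854836)/3 = 3.886748
T_{2}^{(2)} = (16·3.886748 − 3.884256) / 15 = 3.886914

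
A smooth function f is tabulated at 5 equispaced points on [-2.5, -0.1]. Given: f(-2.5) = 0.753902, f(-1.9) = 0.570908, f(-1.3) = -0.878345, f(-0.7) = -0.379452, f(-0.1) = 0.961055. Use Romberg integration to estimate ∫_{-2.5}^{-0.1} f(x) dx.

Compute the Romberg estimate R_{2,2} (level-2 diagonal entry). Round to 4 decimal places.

R_{0,0} (trapezoid, 1 panel, h=2.4000): 2.057948
R_{1,0} (trapezoid, 2 panels, h=1.2000): -0.025040
R_{2,0} (trapezoid, 4 panels, h=0.6000): 0.102354
R_{1,1} = -0.025040 + (-0.025040 − 2.057948)/3 = -0.719369
R_{2,1} = 0.102354 + (0.102354 − (-0.025040))/3 = 0.144819
R_{2,2} = 0.144819 + (0.144819 − (-0.719369))/15 = 0.202432

0.2024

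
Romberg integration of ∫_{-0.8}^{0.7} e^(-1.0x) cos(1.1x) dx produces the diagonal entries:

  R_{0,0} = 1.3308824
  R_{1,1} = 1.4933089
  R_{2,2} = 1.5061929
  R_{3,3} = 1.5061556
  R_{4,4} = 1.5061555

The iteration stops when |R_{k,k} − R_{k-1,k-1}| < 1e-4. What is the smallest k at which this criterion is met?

|R_{1,1} − R_{0,0}| = 0.1624265 ≥ 1e-4
|R_{2,2} − R_{1,1}| = 0.0128840 ≥ 1e-4
|R_{3,3} − R_{2,2}| = 0.0000373 < 1e-4

k = 3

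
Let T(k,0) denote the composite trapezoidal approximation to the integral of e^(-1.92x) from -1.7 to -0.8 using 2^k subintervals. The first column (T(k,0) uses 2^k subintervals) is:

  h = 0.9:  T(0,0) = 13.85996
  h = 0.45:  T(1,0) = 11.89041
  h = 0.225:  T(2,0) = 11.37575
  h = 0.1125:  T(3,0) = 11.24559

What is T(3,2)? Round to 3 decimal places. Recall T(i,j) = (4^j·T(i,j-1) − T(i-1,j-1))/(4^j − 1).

T(2,1) = 11.37575 + (11.37575 − 11.89041)/3 = 11.20420
T(3,1) = 11.24559 + (11.24559 − 11.37575)/3 = 11.20220
T(3,2) = 11.20220 + (11.20220 − 11.20420)/15 = 11.20207
(Column j=1 coincides with Simpson's rule on the same nodes.)

11.202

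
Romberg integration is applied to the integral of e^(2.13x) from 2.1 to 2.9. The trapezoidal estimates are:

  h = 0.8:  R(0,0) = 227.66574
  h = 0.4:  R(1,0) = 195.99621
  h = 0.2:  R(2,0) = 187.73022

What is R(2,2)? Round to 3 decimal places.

184.944

Richardson extrapolation on the trapezoidal column (denominator 4−1=3):
R(1,1) = (4·195.99621 − 227.66574) / 3 = 185.43970
R(2,1) = 187.73022 + (187.73022 − 195.99621)/3 = 184.97489
R(2,2) = 184.97489 + (184.97489 − 185.43970)/15 = 184.94390
(Column j=1 coincides with Simpson's rule on the same nodes.)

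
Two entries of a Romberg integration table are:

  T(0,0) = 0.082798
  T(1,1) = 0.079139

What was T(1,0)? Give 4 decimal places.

From T(1,1) = (4·T(1,0) − T(0,0))/3, solve for T(1,0):
4·T(1,0) = 3·0.079139 + 0.082798 = 0.320215
T(1,0) = 0.080054

0.0801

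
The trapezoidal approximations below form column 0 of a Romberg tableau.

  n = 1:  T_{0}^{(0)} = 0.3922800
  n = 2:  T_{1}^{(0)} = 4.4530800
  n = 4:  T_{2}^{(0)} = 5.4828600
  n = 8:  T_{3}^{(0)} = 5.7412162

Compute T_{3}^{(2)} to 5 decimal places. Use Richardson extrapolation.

Richardson extrapolation on the trapezoidal column (denominator 4−1=3):
T_{2}^{(1)} = 5.4828600 + (5.4828600 − 4.4530800)/3 = 5.8261200
T_{3}^{(1)} = 5.7412162 + (5.7412162 − 5.4828600)/3 = 5.8273349
T_{3}^{(2)} = (16·5.8273349 − 5.8261200) / 15 = 5.8274159

5.82742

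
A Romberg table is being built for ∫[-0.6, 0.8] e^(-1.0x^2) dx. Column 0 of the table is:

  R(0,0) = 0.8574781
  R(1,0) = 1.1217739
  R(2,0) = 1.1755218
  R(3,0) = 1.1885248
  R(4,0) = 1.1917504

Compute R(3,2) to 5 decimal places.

1.19282

R(2,1) = (4·1.1755218 − 1.1217739) / 3 = 1.1934378
R(3,1) = (4·1.1885248 − 1.1755218) / 3 = 1.1928591
R(3,2) = (16·1.1928591 − 1.1934378) / 15 = 1.1928205
(Column j=1 coincides with Simpson's rule on the same nodes.)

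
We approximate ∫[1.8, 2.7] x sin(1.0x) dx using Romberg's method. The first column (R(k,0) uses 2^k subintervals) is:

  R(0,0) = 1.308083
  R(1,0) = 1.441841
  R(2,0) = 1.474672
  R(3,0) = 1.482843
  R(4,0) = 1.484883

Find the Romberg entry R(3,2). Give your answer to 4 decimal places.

1.4856

R(2,1) = 1.474672 + (1.474672 − 1.441841)/3 = 1.485616
R(3,1) = (4·1.482843 − 1.474672) / 3 = 1.485567
R(3,2) = (16·1.485567 − 1.485616) / 15 = 1.485564
(Column j=1 coincides with Simpson's rule on the same nodes.)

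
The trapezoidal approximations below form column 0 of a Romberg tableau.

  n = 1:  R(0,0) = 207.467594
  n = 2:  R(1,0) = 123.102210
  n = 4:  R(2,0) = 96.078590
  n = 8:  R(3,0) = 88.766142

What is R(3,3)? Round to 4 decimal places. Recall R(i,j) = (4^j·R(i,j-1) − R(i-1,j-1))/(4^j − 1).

86.2750

Richardson extrapolation on the trapezoidal column (denominator 4−1=3):
R(1,1) = (4·123.102210 − 207.467594) / 3 = 94.980415
R(2,1) = 96.078590 + (96.078590 − 123.102210)/3 = 87.070717
R(3,1) = 88.766142 + (88.766142 − 96.078590)/3 = 86.328659
R(2,2) = 87.070717 + (87.070717 − 94.980415)/15 = 86.543404
R(3,2) = 86.328659 + (86.328659 − 87.070717)/15 = 86.279188
R(3,3) = (64·86.279188 − 86.543404) / 63 = 86.274994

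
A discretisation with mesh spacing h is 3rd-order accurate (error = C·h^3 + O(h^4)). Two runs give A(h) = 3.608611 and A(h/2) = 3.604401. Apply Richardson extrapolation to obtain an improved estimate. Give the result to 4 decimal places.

3.6038

The leading error scales as h^3; refining by a factor of 2 reduces it by 2^3 = 8.
Extrapolated value = (8·A(h/2) − A(h)) / (8 − 1)
= (8·3.604401 − 3.608611) / 7
= 25.226597 / 7 = 3.603800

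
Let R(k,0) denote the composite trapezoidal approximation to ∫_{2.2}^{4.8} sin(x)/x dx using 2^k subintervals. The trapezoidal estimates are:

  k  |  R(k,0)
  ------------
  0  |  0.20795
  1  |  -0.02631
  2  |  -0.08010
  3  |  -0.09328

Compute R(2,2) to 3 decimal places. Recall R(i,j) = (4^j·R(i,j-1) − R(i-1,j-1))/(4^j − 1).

-0.098

R(1,1) = -0.02631 + (-0.02631 − 0.20795)/3 = -0.10440
R(2,1) = -0.08010 + (-0.08010 − (-0.02631))/3 = -0.09803
R(2,2) = (16·(-0.09803) − (-0.10440)) / 15 = -0.09761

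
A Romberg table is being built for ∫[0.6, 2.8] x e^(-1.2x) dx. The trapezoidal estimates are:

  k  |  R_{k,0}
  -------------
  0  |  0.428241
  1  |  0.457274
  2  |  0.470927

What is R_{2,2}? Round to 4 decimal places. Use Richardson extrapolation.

R_{1,1} = (4·0.457274 − 0.428241) / 3 = 0.466952
R_{2,1} = 0.470927 + (0.470927 − 0.457274)/3 = 0.475478
R_{2,2} = (16·0.475478 − 0.466952) / 15 = 0.476046

0.4760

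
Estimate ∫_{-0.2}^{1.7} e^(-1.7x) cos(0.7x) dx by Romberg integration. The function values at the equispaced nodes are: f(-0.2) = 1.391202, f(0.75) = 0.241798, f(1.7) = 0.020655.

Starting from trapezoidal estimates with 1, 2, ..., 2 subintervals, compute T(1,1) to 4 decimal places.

0.7534

T(0,0) (trapezoid, 1 panel, h=1.9000): 1.341264
T(1,0) (trapezoid, 2 panels, h=0.9500): 0.900340
T(1,1) = 0.900340 + (0.900340 − 1.341264)/3 = 0.753365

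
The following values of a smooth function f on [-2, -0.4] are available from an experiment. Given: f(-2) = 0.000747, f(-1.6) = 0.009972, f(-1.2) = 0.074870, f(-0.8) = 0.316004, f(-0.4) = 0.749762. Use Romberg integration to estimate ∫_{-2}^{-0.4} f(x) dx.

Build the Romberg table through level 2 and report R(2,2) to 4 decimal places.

R(0,0) (trapezoid, 1 panel, h=1.6000): 0.600407
R(1,0) (trapezoid, 2 panels, h=0.8000): 0.360100
R(2,0) (trapezoid, 4 panels, h=0.4000): 0.310440
R(1,1) = 0.360100 + (0.360100 − 0.600407)/3 = 0.279998
R(2,1) = 0.310440 + (0.310440 − 0.360100)/3 = 0.293887
R(2,2) = 0.293887 + (0.293887 − 0.279998)/15 = 0.294813

0.2948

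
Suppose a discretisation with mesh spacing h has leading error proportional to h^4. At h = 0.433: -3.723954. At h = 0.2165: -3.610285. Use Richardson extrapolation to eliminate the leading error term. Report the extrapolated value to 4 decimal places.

-3.6027

Extrapolated value = (16·A(h/2) − A(h)) / (16 − 1)
= (16·(-3.610285) − (-3.723954)) / 15
= -54.040606 / 15 = -3.602707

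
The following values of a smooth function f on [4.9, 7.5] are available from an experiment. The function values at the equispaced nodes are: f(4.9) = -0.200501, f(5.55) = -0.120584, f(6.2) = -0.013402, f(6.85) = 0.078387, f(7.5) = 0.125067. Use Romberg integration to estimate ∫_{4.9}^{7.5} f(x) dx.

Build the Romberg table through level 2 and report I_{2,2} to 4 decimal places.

I_{0,0} (trapezoid, 1 panel, h=2.6000): -0.098064
I_{1,0} (trapezoid, 2 panels, h=1.3000): -0.066455
I_{2,0} (trapezoid, 4 panels, h=0.6500): -0.060655
I_{1,1} = -0.066455 + (-0.066455 − (-0.098064))/3 = -0.055919
I_{2,1} = -0.060655 + (-0.060655 − (-0.066455))/3 = -0.058722
I_{2,2} = -0.058722 + (-0.058722 − (-0.055919))/15 = -0.058909

-0.0589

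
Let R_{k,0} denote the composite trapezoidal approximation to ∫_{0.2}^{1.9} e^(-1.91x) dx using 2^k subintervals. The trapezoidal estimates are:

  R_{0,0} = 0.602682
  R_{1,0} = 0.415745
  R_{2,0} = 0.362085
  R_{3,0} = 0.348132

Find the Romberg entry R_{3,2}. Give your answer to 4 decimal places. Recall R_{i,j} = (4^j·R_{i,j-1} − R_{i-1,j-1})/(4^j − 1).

Richardson extrapolation on the trapezoidal column (denominator 4−1=3):
R_{2,1} = (4·0.362085 − 0.415745) / 3 = 0.344198
R_{3,1} = 0.348132 + (0.348132 − 0.362085)/3 = 0.343481
R_{3,2} = 0.343481 + (0.343481 − 0.344198)/15 = 0.343433
(Column j=1 coincides with Simpson's rule on the same nodes.)

0.3434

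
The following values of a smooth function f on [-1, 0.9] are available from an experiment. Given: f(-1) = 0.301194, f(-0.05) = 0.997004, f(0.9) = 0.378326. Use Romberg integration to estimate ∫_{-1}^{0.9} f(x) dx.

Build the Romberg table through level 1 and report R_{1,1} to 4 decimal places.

1.4781

R_{0,0} (trapezoid, 1 panel, h=1.9000): 0.645544
R_{1,0} (trapezoid, 2 panels, h=0.9500): 1.269926
R_{1,1} = 1.269926 + (1.269926 − 0.645544)/3 = 1.478053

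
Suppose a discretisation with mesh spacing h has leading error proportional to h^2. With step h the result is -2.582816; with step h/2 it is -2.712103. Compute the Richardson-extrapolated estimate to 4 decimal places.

Extrapolated value = (4·A(h/2) − A(h)) / (4 − 1)
= (4·(-2.712103) − (-2.582816)) / 3
= -8.265596 / 3 = -2.755199

-2.7552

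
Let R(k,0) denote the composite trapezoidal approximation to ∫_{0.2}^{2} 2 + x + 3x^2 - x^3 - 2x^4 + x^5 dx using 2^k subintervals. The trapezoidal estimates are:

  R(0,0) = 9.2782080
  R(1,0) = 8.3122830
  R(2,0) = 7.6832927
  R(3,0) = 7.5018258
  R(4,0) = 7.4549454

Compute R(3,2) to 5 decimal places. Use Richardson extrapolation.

Richardson extrapolation on the trapezoidal column (denominator 4−1=3):
R(2,1) = (4·7.6832927 − 8.3122830) / 3 = 7.4736293
R(3,1) = 7.5018258 + (7.5018258 − 7.6832927)/3 = 7.4413368
R(3,2) = 7.4413368 + (7.4413368 − 7.4736293)/15 = 7.4391840

7.43918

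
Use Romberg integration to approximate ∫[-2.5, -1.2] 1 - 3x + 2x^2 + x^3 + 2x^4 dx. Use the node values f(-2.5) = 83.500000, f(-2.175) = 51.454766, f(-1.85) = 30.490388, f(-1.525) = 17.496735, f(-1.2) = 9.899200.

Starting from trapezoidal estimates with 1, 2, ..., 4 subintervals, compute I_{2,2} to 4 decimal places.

46.5996

I_{0,0} (trapezoid, 1 panel, h=1.3000): 60.709480
I_{1,0} (trapezoid, 2 panels, h=0.6500): 50.173492
I_{2,0} (trapezoid, 4 panels, h=0.3250): 47.495984
I_{1,1} = 50.173492 + (50.173492 − 60.709480)/3 = 46.661496
I_{2,1} = 47.495984 + (47.495984 − 50.173492)/3 = 46.603481
I_{2,2} = 46.603481 + (46.603481 − 46.661496)/15 = 46.599613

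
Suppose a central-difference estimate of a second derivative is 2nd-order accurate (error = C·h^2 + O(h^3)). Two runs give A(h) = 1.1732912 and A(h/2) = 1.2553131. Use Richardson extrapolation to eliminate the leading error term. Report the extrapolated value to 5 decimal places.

The leading error scales as h^2; refining by a factor of 2 reduces it by 2^2 = 4.
Extrapolated value = (4·A(h/2) − A(h)) / (4 − 1)
= (4·1.2553131 − 1.1732912) / 3
= 3.8479612 / 3 = 1.2826537

1.28265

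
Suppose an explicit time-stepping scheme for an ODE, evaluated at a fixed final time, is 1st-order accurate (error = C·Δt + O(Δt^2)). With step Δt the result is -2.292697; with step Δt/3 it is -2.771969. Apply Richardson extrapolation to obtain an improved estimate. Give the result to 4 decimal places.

The leading error scales as Δt; refining by a factor of 3 reduces it by 3^1 = 3.
Extrapolated value = (3·A(Δt/3) − A(Δt)) / (3 − 1)
= (3·(-2.771969) − (-2.292697)) / 2
= -6.023210 / 2 = -3.011605

-3.0116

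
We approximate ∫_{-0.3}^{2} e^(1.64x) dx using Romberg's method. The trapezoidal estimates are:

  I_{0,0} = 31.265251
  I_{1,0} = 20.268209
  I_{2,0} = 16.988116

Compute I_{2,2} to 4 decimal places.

Richardson extrapolation on the trapezoidal column (denominator 4−1=3):
I_{1,1} = (4·20.268209 − 31.265251) / 3 = 16.602528
I_{2,1} = 16.988116 + (16.988116 − 20.268209)/3 = 15.894752
I_{2,2} = 15.894752 + (15.894752 − 16.602528)/15 = 15.847567

15.8476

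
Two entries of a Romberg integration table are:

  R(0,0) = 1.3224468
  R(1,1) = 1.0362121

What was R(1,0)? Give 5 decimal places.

From R(1,1) = (4·R(1,0) − R(0,0))/3, solve for R(1,0):
4·R(1,0) = 3·1.0362121 + 1.3224468 = 4.4310831
R(1,0) = 1.1077708

1.10777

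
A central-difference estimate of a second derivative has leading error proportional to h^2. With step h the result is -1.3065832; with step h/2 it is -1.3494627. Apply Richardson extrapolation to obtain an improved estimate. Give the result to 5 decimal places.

-1.36376

The leading error scales as h^2; refining by a factor of 2 reduces it by 2^2 = 4.
Extrapolated value = (4·A(h/2) − A(h)) / (4 − 1)
= (4·(-1.3494627) − (-1.3065832)) / 3
= -4.0912676 / 3 = -1.3637559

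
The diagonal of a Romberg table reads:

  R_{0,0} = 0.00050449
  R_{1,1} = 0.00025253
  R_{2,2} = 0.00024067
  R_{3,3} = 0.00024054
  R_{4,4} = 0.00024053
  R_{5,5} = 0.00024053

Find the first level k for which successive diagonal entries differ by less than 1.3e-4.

k = 2

|R_{1,1} − R_{0,0}| = 0.00025196 ≥ 1.3e-4
|R_{2,2} − R_{1,1}| = 0.00001186 < 1.3e-4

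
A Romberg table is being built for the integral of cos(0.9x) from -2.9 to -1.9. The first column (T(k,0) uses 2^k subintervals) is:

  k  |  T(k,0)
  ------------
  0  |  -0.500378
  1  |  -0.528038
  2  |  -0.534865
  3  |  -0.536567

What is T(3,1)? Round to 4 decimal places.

-0.5371

T(3,1) = -0.536567 + (-0.536567 − (-0.534865))/3 = -0.537134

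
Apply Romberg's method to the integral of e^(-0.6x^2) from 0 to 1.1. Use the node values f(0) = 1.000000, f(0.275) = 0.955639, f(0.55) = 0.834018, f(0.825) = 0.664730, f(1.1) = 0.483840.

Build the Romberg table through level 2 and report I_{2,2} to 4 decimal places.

0.8830

I_{0,0} (trapezoid, 1 panel, h=1.1000): 0.816112
I_{1,0} (trapezoid, 2 panels, h=0.5500): 0.866766
I_{2,0} (trapezoid, 4 panels, h=0.2750): 0.878984
I_{1,1} = 0.866766 + (0.866766 − 0.816112)/3 = 0.883651
I_{2,1} = 0.878984 + (0.878984 − 0.866766)/3 = 0.883057
I_{2,2} = 0.883057 + (0.883057 − 0.883651)/15 = 0.883017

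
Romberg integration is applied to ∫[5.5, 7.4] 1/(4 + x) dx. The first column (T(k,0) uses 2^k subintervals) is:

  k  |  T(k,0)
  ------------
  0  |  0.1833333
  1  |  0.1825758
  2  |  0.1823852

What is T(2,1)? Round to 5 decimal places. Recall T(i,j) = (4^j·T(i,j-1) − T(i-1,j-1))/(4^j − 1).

0.18232

T(2,1) = (4·0.1823852 − 0.1825758) / 3 = 0.1823217
(Column j=1 coincides with Simpson's rule on the same nodes.)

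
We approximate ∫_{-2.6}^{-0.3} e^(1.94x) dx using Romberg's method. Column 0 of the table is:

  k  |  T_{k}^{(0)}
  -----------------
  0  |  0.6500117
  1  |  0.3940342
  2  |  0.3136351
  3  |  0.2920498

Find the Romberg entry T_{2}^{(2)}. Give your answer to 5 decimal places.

Richardson extrapolation on the trapezoidal column (denominator 4−1=3):
T_{1}^{(1)} = 0.3940342 + (0.3940342 − 0.6500117)/3 = 0.3087084
T_{2}^{(1)} = (4·0.3136351 − 0.3940342) / 3 = 0.2868354
T_{2}^{(2)} = (16·0.2868354 − 0.3087084) / 15 = 0.2853772

0.28538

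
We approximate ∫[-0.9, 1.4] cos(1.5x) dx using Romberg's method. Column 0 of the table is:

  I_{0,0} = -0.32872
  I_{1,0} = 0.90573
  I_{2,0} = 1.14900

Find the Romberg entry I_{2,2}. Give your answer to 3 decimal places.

Richardson extrapolation on the trapezoidal column (denominator 4−1=3):
I_{1,1} = 0.90573 + (0.90573 − (-0.32872))/3 = 1.31721
I_{2,1} = (4·1.14900 − 0.90573) / 3 = 1.23009
I_{2,2} = 1.23009 + (1.23009 − 1.31721)/15 = 1.22428

1.224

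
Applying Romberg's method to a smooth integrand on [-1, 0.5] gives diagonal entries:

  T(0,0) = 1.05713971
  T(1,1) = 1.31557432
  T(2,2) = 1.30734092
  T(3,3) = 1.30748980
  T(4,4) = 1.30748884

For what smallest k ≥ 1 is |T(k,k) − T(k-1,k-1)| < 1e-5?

k = 4

|T(1,1) − T(0,0)| = 0.25843461 ≥ 1e-5
|T(2,2) − T(1,1)| = 0.00823340 ≥ 1e-5
|T(3,3) − T(2,2)| = 0.00014888 ≥ 1e-5
|T(4,4) − T(3,3)| = 0.00000096 < 1e-5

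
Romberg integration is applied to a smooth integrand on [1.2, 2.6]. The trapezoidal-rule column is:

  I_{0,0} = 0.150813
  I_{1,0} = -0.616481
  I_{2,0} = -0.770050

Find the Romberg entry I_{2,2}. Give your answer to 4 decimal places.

Richardson extrapolation on the trapezoidal column (denominator 4−1=3):
I_{1,1} = -0.616481 + (-0.616481 − 0.150813)/3 = -0.872246
I_{2,1} = -0.770050 + (-0.770050 − (-0.616481))/3 = -0.821240
I_{2,2} = (16·(-0.821240) − (-0.872246)) / 15 = -0.817840

-0.8178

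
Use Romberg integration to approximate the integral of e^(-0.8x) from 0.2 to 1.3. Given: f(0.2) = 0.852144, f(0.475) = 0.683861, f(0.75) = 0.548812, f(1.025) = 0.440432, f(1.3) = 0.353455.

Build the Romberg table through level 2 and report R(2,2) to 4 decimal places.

0.6234

R(0,0) (trapezoid, 1 panel, h=1.1000): 0.663079
R(1,0) (trapezoid, 2 panels, h=0.5500): 0.633386
R(2,0) (trapezoid, 4 panels, h=0.2750): 0.625874
R(1,1) = 0.633386 + (0.633386 − 0.663079)/3 = 0.623488
R(2,1) = 0.625874 + (0.625874 − 0.633386)/3 = 0.623370
R(2,2) = 0.623370 + (0.623370 − 0.623488)/15 = 0.623362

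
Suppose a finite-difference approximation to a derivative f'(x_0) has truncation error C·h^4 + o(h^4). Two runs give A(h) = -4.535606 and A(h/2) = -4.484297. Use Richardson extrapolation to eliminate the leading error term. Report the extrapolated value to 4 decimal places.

The leading error scales as h^4; refining by a factor of 2 reduces it by 2^4 = 16.
Extrapolated value = (16·A(h/2) − A(h)) / (16 − 1)
= (16·(-4.484297) − (-4.535606)) / 15
= -67.213146 / 15 = -4.480876

-4.4809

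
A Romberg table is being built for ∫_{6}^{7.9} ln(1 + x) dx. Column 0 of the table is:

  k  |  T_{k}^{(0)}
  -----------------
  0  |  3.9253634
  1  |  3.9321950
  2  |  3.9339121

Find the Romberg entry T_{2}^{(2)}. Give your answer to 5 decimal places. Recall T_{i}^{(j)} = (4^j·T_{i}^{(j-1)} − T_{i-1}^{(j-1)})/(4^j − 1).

3.93449

T_{1}^{(1)} = 3.9321950 + (3.9321950 − 3.9253634)/3 = 3.9344722
T_{2}^{(1)} = 3.9339121 + (3.9339121 − 3.9321950)/3 = 3.9344845
T_{2}^{(2)} = 3.9344845 + (3.9344845 − 3.9344722)/15 = 3.9344853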